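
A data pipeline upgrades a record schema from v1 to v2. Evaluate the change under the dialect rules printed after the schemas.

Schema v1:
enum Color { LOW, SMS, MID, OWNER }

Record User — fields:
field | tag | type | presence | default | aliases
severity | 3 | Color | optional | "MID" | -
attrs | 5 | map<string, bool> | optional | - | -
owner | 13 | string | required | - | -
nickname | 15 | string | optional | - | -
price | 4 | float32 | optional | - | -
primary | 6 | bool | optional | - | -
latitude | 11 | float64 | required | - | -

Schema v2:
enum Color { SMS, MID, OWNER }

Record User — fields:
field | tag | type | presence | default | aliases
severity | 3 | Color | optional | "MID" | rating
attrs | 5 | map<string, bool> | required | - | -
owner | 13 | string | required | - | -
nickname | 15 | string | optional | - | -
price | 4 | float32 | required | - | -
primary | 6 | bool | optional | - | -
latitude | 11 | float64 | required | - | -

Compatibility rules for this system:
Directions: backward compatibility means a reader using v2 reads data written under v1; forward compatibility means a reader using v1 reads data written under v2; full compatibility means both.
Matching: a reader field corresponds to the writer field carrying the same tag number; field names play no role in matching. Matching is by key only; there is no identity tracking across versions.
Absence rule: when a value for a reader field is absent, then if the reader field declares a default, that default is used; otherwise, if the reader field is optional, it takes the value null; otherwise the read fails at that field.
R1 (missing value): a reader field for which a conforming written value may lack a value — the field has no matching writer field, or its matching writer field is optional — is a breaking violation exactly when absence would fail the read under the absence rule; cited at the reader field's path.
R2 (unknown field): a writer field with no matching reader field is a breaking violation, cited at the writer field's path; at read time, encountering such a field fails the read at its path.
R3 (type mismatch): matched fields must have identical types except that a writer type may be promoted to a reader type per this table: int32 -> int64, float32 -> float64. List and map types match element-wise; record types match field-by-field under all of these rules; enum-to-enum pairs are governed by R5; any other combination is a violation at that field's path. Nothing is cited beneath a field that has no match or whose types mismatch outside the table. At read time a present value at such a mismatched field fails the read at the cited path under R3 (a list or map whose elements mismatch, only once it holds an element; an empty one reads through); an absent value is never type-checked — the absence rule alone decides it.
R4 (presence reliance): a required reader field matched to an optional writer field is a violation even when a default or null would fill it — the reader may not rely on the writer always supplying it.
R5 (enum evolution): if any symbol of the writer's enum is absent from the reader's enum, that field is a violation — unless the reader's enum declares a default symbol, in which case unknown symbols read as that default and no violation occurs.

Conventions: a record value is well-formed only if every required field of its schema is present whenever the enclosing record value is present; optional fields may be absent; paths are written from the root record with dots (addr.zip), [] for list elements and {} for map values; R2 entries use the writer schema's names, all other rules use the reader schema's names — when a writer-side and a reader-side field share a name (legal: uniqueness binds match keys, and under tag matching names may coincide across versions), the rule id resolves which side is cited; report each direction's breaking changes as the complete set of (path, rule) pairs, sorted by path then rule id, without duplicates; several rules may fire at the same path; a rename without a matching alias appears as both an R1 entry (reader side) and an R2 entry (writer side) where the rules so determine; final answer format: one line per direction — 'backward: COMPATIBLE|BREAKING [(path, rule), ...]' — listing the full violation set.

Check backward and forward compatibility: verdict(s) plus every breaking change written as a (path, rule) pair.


backward: BREAKING [(attrs, R1), (attrs, R4), (price, R1), (price, R4), (severity, R5)]; forward: COMPATIBLE []

in User below, arrows point writer -> reader
backward analysis of User with v2 as reader and v1 as writer:
  severity: Color -> Color, writer optional; from severity
  attrs: map<string, bool> -> map<string, bool>, writer optional; from attrs
  owner: string -> string, writer required; from owner
  nickname: string -> string, writer optional; from nickname
  price: float32 -> float32, writer optional; from price
  primary: bool -> bool, writer optional; from primary
  latitude: float64 -> float64, writer required; from latitude
  violation R1 at attrs
  violation R4 at attrs
  violation R1 at price
  violation R4 at price
  violation R5 at severity
  backward on User therefore BREAKING (5)
forward analysis of User with v1 as reader and v2 as writer:
  severity: Color -> Color, writer optional; from severity
  attrs: map<string, bool> -> map<string, bool>, writer required; from attrs
  owner: string -> string, writer required; from owner
  nickname: string -> string, writer optional; from nickname
  price: float32 -> float32, writer required; from price
  primary: bool -> bool, writer optional; from primary
  latitude: float64 -> float64, writer required; from latitude
  nothing fires on User: forward is COMPATIBLE


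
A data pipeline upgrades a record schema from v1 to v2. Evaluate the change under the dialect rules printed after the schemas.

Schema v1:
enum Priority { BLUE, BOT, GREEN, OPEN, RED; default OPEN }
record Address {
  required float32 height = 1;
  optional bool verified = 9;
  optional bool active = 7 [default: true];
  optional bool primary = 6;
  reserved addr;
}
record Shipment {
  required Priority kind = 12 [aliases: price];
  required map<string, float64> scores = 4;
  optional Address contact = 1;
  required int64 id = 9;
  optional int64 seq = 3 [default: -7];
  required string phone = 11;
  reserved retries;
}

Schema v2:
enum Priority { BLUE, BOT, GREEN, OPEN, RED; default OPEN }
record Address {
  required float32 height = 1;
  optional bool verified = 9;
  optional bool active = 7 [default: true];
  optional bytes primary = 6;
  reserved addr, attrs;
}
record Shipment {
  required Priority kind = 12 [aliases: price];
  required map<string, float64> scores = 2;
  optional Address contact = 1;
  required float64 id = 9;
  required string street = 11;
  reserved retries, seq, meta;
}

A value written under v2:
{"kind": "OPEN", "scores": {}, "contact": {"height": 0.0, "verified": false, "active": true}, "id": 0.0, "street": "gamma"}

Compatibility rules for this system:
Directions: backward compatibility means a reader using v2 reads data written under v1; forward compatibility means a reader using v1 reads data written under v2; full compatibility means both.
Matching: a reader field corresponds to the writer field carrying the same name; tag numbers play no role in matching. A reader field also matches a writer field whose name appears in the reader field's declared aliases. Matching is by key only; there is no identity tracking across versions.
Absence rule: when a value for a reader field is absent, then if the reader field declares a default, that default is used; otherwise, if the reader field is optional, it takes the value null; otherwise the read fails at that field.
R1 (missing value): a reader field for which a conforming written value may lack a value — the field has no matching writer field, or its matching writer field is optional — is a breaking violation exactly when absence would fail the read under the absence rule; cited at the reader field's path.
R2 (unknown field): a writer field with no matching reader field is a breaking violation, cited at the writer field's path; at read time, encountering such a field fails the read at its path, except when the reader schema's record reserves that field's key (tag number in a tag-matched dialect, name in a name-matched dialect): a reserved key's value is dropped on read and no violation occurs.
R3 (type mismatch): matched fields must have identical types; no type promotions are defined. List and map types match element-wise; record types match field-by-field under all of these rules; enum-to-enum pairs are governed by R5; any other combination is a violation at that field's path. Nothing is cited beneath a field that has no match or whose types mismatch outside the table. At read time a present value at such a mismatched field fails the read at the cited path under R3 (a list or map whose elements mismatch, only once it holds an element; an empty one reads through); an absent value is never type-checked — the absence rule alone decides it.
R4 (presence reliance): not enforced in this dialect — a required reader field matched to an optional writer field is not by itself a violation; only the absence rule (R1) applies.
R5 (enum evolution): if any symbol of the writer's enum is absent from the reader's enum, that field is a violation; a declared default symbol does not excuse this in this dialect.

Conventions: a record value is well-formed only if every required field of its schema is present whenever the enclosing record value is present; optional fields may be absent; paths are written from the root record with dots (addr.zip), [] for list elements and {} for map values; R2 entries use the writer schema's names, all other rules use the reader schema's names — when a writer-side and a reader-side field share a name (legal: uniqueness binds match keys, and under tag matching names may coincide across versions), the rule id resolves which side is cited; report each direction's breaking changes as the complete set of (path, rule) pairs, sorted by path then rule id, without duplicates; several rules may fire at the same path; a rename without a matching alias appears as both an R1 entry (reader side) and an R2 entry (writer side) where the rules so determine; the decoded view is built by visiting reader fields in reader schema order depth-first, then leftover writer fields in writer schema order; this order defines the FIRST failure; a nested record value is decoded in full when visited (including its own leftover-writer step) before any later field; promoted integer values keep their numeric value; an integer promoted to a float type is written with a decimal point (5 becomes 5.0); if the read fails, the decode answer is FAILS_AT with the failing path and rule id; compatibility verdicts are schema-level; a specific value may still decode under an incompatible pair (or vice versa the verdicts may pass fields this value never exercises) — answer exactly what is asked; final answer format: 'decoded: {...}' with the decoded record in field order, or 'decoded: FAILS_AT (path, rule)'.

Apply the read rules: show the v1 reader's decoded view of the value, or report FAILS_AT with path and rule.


in Shipment below, arrows point writer -> reader
decode (reader v1):
  kind := "OPEN"
  scores := {}
  contact.height := 0.0
  contact.verified := false
  contact.active := true
  contact.primary := null (not supplied -> null)
  read fails at id under R3
  => FAILS_AT (id, R3)
the rest of the Shipment diff is inert for this question:
  field scores in record Shipment: tag 4 changed to 2 -> no rule fires on it and the decoded Shipment view is identical with or without it
  renamed field phone to street in record Shipment -> shifts the Shipment verdicts, not this decode
  removed field seq from record Shipment (its key "seq" joins the reserved list) -> no rule fires on it and the decoded Shipment view is identical with or without it
  field primary in record Address: type bool changed to bytes -> shifts the Shipment verdicts, not this decode

decoded: FAILS_AT (id, R3)


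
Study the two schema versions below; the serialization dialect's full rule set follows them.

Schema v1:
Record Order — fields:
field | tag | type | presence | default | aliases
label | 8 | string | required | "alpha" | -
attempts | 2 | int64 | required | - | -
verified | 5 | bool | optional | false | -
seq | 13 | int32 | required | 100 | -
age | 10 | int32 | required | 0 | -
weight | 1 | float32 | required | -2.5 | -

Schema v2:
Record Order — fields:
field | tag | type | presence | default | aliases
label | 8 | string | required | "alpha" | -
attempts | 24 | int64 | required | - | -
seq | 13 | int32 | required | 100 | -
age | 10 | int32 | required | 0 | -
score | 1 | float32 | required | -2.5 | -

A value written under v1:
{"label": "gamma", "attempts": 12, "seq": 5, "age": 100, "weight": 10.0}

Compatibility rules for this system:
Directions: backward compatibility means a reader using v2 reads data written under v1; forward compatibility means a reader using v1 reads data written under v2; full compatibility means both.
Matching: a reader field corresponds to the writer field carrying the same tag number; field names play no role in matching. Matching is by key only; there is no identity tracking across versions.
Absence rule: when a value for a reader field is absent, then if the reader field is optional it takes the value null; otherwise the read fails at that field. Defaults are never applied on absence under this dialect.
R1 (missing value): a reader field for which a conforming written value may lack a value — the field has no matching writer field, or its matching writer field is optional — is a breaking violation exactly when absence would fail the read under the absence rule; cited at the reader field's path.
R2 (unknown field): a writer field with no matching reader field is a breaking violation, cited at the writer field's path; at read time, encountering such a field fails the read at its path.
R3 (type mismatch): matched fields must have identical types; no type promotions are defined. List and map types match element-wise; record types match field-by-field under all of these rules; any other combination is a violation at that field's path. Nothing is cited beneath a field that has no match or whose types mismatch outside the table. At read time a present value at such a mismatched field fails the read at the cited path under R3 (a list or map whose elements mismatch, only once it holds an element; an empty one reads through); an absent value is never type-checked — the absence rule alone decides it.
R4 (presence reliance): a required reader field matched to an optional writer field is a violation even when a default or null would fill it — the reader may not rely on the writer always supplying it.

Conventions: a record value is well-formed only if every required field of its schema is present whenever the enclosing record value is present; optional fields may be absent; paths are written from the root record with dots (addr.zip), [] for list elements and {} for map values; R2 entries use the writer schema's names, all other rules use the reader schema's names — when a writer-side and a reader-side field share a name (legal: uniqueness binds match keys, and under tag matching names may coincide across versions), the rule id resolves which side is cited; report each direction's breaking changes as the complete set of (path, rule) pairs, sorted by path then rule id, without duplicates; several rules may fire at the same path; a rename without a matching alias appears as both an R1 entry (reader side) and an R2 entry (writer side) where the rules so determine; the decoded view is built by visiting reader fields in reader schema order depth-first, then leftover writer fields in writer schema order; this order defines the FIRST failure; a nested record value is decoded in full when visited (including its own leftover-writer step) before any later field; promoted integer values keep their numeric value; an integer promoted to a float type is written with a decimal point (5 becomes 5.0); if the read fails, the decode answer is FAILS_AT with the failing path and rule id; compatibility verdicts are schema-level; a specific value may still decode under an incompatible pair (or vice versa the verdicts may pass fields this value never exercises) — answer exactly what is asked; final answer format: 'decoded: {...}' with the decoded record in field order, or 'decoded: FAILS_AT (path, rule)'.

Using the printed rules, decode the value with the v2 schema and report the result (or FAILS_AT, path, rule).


each type pair in Order: writer, then reader
decoding the Order value with the v2 reader:
  label := "gamma"
  read fails at attempts under R1 (no fill)
  => FAILS_AT (attempts, R1)
remaining Order differences; none change what is asked:
  renamed field weight to score in record Order -> triggers nothing under the printed rules; the Order answer is the same either way
  removed field verified from record Order -> shifts the Order verdicts, not this decode

decoded: FAILS_AT (attempts, R1)


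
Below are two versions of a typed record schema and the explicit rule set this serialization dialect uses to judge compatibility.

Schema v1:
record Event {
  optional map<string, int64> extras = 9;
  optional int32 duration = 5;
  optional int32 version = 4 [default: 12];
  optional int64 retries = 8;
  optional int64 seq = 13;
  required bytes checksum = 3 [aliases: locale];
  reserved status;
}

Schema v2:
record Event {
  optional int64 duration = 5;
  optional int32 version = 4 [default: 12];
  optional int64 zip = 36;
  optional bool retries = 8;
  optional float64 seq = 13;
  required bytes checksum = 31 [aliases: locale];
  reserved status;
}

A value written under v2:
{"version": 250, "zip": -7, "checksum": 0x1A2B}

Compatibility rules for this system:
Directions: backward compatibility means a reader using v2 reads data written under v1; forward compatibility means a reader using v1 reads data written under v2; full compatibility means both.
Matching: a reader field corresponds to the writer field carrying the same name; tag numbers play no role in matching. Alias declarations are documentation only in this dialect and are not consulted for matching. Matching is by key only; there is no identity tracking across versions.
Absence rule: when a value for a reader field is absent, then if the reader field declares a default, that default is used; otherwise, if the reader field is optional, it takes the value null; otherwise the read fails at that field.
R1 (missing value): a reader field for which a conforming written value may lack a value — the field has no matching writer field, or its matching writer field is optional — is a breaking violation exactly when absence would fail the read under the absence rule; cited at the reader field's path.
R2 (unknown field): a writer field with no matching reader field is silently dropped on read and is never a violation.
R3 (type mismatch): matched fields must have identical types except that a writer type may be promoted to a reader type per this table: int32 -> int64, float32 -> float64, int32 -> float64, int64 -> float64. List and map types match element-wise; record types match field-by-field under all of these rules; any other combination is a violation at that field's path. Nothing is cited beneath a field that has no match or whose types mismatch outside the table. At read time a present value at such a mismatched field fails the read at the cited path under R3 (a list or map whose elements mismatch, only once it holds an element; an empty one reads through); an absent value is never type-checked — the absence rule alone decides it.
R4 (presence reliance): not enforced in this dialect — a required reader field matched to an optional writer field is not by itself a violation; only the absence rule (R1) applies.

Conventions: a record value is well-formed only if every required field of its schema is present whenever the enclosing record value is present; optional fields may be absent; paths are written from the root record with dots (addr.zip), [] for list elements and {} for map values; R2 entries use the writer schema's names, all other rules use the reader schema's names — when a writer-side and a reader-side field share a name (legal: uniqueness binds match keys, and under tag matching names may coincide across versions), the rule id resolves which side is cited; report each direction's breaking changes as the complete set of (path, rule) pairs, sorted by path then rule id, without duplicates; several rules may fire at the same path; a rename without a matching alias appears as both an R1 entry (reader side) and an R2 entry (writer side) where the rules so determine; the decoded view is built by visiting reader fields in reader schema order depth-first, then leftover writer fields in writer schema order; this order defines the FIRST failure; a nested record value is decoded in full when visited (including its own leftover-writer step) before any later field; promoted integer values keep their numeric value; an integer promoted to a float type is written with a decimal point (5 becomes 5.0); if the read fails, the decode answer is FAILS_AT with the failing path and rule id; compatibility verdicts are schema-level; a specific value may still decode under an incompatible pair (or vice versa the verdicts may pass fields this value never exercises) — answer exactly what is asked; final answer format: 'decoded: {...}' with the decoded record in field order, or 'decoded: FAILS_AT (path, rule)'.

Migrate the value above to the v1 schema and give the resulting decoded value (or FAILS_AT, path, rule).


the writer's type comes first in each Event pair
decode (reader v1):
  extras := null (absent, optional -> null)
  duration := null (absent, optional -> null)
  version := 250
  retries := null (absent, optional -> null)
  seq := null (absent, optional -> null)
  checksum := 0x1A2B
  writer zip: unknown -> dropped
  => decoded: {"extras": null, "duration": null, "version": 250, "retries": null, "seq": null, "checksum": 0x1A2B}
the other Event changes do not affect what is asked:
  field duration in record Event: type int32 changed to int64 -> affects the rule determinations only; this particular Event value decodes identically
  removed field extras from record Event -> inert under this dialect — no rule fires on Event and the result does not move
  field retries in record Event: type int64 changed to bool -> affects the rule determinations only; this particular Event value decodes identically
  field seq in record Event: type int64 changed to float64 -> affects the rule determinations only; this particular Event value decodes identically
  added field zip to record Event: optional int64, tag 36 (in v2 it sits immediately before retries) -> inert under this dialect — no rule fires on Event and the result does not move
  field checksum in record Event: tag 3 changed to 31 -> inert under this dialect — no rule fires on Event and the result does not move

decoded: {"extras": null, "duration": null, "version": 250, "retries": null, "seq": null, "checksum": 0x1A2B}


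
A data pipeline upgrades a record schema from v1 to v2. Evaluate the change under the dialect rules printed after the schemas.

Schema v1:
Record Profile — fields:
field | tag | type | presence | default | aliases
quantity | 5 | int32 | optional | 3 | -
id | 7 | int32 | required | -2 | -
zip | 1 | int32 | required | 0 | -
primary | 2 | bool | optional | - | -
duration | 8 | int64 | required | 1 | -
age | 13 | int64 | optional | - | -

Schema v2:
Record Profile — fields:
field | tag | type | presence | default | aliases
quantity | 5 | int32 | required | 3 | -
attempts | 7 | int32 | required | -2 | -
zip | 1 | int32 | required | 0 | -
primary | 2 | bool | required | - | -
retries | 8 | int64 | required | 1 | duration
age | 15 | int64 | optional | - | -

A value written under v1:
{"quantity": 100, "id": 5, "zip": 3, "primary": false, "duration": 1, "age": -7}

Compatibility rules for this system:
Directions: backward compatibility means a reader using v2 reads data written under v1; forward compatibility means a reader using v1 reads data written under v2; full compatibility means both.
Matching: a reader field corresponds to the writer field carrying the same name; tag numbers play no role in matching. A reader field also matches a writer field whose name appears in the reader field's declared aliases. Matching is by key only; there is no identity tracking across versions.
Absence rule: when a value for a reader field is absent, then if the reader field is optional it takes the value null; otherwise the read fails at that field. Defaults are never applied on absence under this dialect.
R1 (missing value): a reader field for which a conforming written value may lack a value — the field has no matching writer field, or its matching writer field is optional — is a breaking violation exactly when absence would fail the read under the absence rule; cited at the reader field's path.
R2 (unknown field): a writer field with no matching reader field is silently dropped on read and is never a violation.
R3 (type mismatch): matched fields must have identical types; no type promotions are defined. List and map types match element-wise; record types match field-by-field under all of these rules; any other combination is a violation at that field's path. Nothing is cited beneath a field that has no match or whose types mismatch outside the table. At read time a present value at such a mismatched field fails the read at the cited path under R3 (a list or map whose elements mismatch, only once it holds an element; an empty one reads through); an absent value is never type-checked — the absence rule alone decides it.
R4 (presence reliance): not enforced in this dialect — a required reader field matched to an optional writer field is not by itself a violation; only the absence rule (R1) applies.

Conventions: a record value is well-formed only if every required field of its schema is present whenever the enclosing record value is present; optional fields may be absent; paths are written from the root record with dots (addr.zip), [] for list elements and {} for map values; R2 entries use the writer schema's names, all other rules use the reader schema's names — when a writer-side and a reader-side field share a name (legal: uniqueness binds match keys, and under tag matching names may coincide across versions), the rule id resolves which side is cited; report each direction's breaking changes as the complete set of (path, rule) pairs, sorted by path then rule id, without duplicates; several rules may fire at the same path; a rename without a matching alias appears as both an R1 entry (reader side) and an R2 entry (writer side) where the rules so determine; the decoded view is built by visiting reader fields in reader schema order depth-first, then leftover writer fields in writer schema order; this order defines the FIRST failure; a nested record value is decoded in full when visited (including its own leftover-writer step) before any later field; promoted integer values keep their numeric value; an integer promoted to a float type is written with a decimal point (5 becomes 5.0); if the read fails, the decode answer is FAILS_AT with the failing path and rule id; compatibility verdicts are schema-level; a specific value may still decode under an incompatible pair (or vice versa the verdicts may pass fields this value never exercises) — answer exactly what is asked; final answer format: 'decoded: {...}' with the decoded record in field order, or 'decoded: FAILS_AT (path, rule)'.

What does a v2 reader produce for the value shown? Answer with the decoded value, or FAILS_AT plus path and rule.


each type pair in Profile: writer, then reader
migrating the Profile value to v2:
  quantity := 100
  read fails at attempts under R1 (no fill)
  => FAILS_AT (attempts, R1)
checking off the Profile differences that do not matter here:
  renamed field duration to retries in record Profile (alias duration declared on the renamed field) -> a verdict-level change on Profile — the shown value reads the same
  field age in record Profile: tag 13 changed to 15 -> triggers nothing under the printed rules; the Profile answer is the same either way
  field quantity in record Profile: optional changed to required -> a verdict-level change on Profile — the shown value reads the same
  field primary in record Profile: optional changed to required -> a verdict-level change on Profile — the shown value reads the same

decoded: FAILS_AT (attempts, R1)


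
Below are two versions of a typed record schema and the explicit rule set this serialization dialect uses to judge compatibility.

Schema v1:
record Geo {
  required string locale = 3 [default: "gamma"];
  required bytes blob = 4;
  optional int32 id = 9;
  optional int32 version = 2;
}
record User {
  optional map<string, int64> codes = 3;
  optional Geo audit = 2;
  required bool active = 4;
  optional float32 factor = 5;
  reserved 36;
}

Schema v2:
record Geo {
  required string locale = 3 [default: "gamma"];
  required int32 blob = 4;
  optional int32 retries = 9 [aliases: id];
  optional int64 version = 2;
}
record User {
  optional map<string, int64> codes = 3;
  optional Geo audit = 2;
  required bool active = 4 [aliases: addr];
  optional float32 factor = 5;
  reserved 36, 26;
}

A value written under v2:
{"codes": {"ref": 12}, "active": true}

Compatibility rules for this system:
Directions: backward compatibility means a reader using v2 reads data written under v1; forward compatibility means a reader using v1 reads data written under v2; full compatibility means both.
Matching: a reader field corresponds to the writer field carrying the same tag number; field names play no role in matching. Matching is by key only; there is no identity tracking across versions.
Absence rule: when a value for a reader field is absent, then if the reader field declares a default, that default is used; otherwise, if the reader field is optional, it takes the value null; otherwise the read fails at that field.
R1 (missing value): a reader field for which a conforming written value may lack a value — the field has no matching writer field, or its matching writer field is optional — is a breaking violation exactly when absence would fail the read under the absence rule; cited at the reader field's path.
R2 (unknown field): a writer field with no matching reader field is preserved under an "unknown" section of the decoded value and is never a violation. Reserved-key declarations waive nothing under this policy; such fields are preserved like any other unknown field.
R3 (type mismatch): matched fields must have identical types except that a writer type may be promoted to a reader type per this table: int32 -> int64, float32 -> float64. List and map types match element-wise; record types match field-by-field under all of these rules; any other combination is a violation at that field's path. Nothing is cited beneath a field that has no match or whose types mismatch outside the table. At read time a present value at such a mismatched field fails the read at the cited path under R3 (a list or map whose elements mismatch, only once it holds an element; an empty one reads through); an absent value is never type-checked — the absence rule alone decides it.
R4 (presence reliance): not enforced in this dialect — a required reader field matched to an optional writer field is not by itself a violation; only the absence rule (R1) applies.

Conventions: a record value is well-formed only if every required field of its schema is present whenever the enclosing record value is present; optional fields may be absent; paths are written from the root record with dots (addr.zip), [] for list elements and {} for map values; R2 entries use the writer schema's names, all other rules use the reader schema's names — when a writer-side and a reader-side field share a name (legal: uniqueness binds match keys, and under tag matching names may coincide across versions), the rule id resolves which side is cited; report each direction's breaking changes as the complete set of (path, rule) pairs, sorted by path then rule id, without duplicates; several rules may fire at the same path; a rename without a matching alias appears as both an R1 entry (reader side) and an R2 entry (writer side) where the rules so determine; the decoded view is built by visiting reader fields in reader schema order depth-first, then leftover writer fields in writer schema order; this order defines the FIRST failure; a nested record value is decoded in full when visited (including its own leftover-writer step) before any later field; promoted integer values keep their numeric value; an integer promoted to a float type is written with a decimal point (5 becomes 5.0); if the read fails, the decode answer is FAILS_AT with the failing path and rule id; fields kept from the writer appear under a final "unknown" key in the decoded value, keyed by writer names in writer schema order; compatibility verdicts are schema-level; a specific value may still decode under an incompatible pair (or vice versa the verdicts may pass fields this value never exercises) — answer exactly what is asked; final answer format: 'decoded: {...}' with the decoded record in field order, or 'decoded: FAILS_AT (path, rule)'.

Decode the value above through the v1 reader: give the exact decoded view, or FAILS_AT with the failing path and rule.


decoded: {"codes": {"ref": 12}, "audit": null, "active": true, "factor": null}

in User below, arrows point writer -> reader
decode walk for User under reader schema v1:
  codes := {"ref": 12}
  audit := null (absent, optional -> null)
  active := true
  factor := null (absent, optional -> null)
  => decoded: {"codes": {"ref": 12}, "audit": null, "active": true, "factor": null}
ruling out the remaining User differences:
  renamed field id to retries in record Geo (alias id declared on the renamed field) -> no rule fires on it and the decoded User view is identical with or without it
  field blob in record Geo: type bytes changed to int32 -> shifts the User verdicts, not this decode
  field version in record Geo: type int32 changed to int64 -> shifts the User verdicts, not this decode


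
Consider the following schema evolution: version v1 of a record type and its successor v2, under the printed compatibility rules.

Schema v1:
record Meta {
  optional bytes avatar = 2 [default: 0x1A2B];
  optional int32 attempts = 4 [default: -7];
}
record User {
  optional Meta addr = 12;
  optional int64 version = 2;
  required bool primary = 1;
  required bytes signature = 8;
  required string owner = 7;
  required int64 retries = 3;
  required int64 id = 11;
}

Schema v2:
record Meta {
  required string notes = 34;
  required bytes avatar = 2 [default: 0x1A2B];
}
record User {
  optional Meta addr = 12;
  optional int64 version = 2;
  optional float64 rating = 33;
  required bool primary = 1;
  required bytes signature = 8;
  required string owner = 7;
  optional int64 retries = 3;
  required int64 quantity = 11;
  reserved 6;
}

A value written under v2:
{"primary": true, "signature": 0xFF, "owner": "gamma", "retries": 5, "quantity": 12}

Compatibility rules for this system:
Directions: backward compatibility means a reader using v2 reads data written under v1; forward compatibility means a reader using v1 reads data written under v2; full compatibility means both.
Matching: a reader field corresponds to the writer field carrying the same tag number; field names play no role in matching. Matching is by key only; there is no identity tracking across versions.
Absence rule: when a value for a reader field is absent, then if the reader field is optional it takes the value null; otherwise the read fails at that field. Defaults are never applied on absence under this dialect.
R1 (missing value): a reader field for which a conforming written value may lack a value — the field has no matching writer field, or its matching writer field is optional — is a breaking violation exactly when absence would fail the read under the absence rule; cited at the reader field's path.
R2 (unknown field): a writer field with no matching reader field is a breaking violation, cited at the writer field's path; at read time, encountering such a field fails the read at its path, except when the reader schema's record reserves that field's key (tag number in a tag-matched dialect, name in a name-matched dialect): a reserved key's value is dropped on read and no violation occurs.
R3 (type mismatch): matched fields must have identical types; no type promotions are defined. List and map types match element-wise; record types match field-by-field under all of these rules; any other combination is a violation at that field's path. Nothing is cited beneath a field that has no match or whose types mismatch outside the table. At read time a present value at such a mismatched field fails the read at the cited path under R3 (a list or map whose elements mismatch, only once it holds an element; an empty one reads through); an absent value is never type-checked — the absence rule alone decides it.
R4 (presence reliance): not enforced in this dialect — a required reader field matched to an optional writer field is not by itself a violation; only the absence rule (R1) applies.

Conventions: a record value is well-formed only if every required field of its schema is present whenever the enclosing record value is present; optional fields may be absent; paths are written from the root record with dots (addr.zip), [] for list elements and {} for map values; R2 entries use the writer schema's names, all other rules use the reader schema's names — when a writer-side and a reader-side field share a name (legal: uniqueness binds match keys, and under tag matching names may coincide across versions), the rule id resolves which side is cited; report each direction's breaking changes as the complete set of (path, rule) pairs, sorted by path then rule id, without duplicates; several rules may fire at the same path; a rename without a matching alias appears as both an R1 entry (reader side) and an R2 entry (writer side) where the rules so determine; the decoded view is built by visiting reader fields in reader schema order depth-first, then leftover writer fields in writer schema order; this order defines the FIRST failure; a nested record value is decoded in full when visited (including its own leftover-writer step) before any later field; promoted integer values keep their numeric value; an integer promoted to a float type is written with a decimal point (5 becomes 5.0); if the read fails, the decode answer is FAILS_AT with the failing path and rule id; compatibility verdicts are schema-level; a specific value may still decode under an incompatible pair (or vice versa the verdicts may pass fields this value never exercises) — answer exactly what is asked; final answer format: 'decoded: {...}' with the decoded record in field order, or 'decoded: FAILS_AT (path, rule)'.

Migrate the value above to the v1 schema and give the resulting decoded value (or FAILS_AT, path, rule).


each type pair in User: writer, then reader
decode walk for User under reader schema v1:
  addr := null (absent, optional -> null)
  version := null (absent, optional -> null)
  primary := true
  signature := 0xFF
  owner := "gamma"
  retries := 5
  id := 12 (from writer quantity)
  => decoded: {"addr": null, "version": null, "primary": true, "signature": 0xFF, "owner": "gamma", "retries": 5, "id": 12}
the rest of the User diff is inert for this question:
  added field notes to record Meta: required string, tag 34 (in v2 it sits immediately before avatar) -> schema-level compatibility only; this User value's decode is unchanged
  field retries in record User: required changed to optional -> schema-level compatibility only; this User value's decode is unchanged
  renamed field id to quantity in record User -> fires no rule on User under this dialect and leaves the result unchanged
  removed field attempts from record Meta -> schema-level compatibility only; this User value's decode is unchanged
  added field rating to record User: optional float64, tag 33 (in v2 it sits immediately before primary) -> schema-level compatibility only; this User value's decode is unchanged
  field avatar in record Meta: optional changed to required -> schema-level compatibility only; this User value's decode is unchanged

decoded: {"addr": null, "version": null, "primary": true, "signature": 0xFF, "owner": "gamma", "retries": 5, "id": 12}
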